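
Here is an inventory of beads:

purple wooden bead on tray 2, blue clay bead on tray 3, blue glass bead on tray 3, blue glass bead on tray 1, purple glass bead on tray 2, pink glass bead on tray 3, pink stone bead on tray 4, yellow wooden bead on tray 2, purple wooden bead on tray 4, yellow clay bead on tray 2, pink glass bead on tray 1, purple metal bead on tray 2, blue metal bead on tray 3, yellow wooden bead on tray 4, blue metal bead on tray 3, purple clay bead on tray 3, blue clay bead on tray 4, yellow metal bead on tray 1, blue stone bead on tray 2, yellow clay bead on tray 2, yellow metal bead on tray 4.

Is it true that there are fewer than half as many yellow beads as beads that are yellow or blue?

yellow beads: 6.
beads that are yellow or blue: 13.
The claim requires 2 × 6 = 12 < 13, which holds.

True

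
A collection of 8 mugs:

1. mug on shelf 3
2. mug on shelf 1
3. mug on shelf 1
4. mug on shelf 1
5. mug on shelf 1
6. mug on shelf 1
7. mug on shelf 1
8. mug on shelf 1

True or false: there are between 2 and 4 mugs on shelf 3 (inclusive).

|mugs on shelf 3| = 1.
The claim requires 2 ≤ 1 ≤ 4, which does not hold.

False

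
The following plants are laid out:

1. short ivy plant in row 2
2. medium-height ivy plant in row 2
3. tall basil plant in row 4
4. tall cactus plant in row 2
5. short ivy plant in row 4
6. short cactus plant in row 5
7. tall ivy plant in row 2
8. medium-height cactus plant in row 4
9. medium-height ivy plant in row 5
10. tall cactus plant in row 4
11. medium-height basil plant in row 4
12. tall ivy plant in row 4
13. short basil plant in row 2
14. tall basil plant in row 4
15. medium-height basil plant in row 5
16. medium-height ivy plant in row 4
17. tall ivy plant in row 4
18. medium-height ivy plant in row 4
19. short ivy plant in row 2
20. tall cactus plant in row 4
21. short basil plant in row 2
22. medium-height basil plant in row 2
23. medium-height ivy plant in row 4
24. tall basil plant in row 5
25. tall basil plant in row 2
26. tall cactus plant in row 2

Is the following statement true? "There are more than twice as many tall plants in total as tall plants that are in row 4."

|tall plants| = 11.
|tall plants in row 4| = 6.
The claim requires 11 > 2 × 6 = 12, which does not hold.

False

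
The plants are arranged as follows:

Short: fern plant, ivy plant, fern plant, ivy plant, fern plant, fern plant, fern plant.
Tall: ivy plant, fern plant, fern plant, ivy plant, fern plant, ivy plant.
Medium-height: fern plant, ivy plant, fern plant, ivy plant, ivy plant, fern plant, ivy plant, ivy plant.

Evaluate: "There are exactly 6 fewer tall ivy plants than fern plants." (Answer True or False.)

False

There are 3 tall ivy plants.
There are 11 fern plants.
The claim requires 11 − 3 (= 8) to equal 6, which does not hold.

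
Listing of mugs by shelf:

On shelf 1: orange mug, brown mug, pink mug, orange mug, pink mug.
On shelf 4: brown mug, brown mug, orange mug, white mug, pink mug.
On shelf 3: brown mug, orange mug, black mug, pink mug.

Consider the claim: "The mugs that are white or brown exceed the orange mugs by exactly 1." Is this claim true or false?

There are 5 mugs that are white or brown.
There are 4 orange mugs.
The claim requires 5 − 4 (= 1) to equal 1, which holds.

True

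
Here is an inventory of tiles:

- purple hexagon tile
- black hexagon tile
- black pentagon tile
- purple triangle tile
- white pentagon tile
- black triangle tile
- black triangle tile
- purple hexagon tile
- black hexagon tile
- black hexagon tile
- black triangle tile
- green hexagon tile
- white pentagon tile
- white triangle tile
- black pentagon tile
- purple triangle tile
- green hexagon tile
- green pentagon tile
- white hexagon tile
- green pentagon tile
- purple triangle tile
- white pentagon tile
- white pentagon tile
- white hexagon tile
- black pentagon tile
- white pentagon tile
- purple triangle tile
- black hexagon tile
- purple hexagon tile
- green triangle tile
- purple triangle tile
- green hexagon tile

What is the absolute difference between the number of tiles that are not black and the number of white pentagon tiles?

tiles that are not black: 22. white pentagon tiles: 5.
|22 − 5| = 22 − 5 = 17.

17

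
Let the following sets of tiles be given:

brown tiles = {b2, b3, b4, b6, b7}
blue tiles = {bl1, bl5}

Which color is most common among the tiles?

Counts by color: brown 5, blue 2.
The maximum is 5, held uniquely by brown.

brown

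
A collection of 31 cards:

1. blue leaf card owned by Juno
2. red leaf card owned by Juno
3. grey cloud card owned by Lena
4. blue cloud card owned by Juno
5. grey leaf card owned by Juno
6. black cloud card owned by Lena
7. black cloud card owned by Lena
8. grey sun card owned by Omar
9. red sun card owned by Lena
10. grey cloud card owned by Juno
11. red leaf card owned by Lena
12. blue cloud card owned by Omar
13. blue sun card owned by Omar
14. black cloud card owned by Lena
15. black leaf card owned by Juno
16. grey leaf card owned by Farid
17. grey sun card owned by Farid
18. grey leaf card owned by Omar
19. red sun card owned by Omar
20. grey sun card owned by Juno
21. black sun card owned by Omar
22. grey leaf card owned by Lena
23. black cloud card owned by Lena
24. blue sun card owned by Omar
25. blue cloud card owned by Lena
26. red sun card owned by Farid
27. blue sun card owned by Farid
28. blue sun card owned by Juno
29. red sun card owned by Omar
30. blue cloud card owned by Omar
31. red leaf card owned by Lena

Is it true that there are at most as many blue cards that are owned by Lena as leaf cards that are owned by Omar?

blue cards owned by Lena: 1.
leaf cards owned by Omar: 1.
The claim requires 1 ≤ 1, which holds.

True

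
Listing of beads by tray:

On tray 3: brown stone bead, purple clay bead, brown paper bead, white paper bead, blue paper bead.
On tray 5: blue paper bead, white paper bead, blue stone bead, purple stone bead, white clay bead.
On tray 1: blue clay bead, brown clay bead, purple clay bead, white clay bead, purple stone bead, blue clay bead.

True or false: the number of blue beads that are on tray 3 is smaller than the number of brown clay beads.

|blue beads on tray 3| = 1.
|brown clay beads| = 1.
The claim requires 1 < 1, which does not hold.

False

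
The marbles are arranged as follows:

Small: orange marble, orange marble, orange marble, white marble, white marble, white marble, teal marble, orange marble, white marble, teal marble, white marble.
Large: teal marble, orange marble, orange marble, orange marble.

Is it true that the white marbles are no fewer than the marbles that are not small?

True

white marbles: 5.
marbles that are not small: 4.
The claim requires 5 ≥ 4, which holds.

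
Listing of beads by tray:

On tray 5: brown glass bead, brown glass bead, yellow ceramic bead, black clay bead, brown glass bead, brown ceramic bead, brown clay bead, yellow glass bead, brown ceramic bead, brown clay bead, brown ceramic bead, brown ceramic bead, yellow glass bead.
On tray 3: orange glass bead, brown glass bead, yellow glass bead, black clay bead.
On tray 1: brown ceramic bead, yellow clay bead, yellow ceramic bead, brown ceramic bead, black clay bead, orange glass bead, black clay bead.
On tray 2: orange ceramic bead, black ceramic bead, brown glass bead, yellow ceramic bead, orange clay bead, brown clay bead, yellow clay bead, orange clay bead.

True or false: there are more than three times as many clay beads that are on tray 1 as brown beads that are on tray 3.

False

clay beads on tray 1: 3.
brown beads on tray 3: 1.
The claim requires 3 > 3 × 1 = 3, which does not hold.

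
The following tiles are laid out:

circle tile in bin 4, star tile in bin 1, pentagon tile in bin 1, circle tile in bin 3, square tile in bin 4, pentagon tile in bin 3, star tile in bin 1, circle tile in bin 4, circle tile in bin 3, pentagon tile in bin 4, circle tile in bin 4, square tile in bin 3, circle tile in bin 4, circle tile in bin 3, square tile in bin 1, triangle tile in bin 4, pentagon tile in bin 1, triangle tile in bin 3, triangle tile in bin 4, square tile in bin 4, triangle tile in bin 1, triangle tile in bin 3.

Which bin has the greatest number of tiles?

bin 4

Counts by bin: bin 4→9, bin 3→7, bin 1→6.
The maximum is 9, held uniquely by bin 4.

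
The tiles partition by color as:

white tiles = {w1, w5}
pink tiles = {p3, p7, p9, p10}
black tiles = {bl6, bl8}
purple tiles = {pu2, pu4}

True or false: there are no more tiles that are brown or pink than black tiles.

False

There are 4 tiles that are brown or pink.
There are 2 black tiles.
The claim requires 4 ≤ 2, which does not hold.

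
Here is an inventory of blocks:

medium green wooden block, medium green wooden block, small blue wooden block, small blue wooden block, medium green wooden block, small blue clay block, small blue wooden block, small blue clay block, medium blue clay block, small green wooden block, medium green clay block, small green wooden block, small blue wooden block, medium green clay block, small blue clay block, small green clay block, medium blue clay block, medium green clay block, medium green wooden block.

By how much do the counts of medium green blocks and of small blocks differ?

medium green blocks: 7. small blocks: 10.
|7 − 10| = 10 − 7 = 3.

3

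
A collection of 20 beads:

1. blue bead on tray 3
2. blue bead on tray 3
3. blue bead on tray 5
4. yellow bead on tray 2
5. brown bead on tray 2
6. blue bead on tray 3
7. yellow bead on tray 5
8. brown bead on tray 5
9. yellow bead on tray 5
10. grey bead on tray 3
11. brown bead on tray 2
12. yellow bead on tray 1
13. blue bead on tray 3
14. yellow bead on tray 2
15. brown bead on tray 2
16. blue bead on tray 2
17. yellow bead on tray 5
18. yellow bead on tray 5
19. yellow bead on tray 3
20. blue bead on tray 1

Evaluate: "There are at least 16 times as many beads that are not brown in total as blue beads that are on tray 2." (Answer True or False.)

There are 16 beads that are not brown.
There is 1 blue bead on tray 2.
The claim requires 16 ≥ 16 × 1 = 16, which holds.

True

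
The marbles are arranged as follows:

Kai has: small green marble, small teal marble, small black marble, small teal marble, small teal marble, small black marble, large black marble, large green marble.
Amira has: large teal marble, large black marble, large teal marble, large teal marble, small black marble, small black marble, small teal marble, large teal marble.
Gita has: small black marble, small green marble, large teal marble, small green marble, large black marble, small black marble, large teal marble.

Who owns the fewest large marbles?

Counts by owner (restricted to large marbles): Amira→5, Gita→3, Kai→2.
The minimum is 2, held uniquely by Kai.

Kai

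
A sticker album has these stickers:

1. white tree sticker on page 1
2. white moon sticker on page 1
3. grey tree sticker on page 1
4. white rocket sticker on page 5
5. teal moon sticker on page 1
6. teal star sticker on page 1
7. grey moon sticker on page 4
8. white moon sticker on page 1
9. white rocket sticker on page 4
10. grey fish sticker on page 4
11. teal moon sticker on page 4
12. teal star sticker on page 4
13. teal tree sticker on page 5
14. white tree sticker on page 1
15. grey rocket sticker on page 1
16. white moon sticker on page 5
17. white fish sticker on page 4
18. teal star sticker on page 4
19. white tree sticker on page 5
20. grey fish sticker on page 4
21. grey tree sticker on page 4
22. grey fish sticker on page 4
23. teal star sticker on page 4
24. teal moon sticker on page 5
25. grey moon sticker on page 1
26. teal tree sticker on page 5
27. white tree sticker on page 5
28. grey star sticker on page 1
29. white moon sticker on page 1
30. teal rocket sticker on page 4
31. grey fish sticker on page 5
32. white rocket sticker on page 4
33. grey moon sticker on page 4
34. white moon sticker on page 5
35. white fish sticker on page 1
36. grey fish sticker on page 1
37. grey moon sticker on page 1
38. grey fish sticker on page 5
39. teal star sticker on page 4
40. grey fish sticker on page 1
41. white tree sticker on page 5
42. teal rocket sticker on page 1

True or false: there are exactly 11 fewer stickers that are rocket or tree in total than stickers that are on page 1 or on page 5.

stickers that are rocket or tree: 15.
stickers on page 1 or on page 5: 27.
The claim requires 27 − 15 (= 12) to equal 11, which does not hold.

False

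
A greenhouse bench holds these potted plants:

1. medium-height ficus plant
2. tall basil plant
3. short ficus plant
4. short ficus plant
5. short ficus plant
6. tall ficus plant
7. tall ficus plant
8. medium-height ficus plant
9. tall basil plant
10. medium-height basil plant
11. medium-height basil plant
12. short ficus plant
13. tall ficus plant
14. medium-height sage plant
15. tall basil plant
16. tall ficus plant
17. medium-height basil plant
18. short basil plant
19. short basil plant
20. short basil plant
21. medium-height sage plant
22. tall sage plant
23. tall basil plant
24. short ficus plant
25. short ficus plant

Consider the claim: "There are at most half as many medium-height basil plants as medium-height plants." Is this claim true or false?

There are 3 medium-height basil plants.
There are 7 medium-height plants.
The claim requires 2 × 3 = 6 ≤ 7, which holds.

True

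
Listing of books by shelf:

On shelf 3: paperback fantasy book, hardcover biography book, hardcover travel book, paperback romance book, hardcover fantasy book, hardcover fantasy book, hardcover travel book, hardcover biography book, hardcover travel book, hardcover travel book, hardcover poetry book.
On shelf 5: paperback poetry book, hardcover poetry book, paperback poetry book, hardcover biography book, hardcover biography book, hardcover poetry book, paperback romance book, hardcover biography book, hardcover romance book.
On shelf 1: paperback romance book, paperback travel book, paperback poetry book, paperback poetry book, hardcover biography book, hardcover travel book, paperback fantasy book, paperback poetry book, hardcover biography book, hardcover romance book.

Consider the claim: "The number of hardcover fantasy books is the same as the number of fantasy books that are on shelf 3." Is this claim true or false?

False

|hardcover fantasy books| = 2.
|fantasy books on shelf 3| = 3.
The claim requires 2 = 3, which does not hold.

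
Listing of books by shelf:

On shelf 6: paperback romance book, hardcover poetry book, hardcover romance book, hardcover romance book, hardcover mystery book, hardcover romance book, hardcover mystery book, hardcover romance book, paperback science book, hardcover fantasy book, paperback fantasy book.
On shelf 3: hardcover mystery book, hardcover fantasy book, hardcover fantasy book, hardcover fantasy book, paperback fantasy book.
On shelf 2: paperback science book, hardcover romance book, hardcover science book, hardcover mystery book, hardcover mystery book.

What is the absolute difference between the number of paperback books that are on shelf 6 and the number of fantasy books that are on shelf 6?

paperback books on shelf 6: 3. fantasy books on shelf 6: 2.
|3 − 2| = 3 − 2 = 1.

1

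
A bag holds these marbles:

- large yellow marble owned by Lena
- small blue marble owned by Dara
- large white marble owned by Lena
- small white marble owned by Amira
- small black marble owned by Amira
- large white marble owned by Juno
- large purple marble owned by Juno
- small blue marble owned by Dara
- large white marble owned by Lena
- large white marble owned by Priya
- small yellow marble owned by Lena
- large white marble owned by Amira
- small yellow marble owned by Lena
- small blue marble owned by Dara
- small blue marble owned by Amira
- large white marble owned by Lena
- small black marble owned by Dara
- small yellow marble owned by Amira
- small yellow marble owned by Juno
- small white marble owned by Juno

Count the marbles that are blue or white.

12

blue: 4; white: 8; together 4 + 8 = 12.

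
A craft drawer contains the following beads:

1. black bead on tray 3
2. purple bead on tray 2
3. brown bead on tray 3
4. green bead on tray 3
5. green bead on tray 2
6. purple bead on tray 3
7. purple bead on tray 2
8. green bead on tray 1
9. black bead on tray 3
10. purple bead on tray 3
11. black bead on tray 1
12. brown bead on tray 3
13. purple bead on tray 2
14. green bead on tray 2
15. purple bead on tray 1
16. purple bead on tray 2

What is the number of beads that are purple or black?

black: 3; purple: 7; together 3 + 7 = 10.

10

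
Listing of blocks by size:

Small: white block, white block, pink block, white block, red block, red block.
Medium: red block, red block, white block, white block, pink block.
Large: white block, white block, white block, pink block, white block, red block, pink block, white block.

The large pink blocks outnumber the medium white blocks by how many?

large pink blocks: 2.
medium white blocks: 2.
2 − 2 = 0.

0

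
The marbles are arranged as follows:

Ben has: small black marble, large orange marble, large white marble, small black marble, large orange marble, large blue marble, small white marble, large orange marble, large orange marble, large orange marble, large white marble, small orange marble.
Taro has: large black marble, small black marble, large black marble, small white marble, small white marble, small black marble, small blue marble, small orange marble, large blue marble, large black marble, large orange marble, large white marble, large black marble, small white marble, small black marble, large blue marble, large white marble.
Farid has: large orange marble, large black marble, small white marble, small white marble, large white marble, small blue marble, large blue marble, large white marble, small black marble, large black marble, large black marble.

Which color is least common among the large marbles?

Counts by color (restricted to large marbles): black 7, orange 7, white 6, blue 4.
The minimum is 4, held uniquely by blue.

blue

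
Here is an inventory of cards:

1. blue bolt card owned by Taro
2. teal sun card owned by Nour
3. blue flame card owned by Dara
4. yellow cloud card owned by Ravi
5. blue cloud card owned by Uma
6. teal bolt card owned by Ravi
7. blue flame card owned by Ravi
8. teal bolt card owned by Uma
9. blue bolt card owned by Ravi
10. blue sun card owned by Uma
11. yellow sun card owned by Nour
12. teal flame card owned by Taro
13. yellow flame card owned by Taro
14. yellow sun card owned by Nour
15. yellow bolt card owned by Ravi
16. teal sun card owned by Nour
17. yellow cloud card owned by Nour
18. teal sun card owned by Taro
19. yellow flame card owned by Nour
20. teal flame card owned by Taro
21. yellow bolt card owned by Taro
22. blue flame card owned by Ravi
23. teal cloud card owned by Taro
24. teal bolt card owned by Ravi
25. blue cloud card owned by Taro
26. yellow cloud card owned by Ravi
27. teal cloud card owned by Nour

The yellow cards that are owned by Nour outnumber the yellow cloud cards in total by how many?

1

yellow cards owned by Nour: 4.
yellow cloud cards: 3.
4 − 3 = 1.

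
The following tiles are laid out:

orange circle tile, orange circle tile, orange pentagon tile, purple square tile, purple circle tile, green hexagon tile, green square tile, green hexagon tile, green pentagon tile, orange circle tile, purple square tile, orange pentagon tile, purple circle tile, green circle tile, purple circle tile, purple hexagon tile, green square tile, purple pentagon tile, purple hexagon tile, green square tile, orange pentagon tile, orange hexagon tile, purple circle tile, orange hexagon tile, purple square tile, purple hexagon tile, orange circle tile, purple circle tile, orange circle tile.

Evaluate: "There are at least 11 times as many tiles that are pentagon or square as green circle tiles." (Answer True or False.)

|tiles that are pentagon or square| = 11.
|green circle tiles| = 1.
The claim requires 11 ≥ 11 × 1 = 11, which holds.

True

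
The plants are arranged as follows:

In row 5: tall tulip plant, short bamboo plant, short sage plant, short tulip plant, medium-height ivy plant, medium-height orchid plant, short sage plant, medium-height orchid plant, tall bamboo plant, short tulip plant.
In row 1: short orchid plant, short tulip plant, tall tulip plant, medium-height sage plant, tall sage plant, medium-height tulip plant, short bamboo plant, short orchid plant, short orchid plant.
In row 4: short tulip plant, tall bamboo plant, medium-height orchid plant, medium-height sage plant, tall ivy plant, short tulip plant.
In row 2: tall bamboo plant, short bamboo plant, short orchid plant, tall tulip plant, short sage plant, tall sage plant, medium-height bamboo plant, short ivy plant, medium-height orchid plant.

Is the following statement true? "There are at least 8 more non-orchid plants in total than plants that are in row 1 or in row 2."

non-orchid plants: 26.
plants in row 1 or in row 2: 18.
The claim requires 26 − 18 = 8 ≥ 8, which holds.

True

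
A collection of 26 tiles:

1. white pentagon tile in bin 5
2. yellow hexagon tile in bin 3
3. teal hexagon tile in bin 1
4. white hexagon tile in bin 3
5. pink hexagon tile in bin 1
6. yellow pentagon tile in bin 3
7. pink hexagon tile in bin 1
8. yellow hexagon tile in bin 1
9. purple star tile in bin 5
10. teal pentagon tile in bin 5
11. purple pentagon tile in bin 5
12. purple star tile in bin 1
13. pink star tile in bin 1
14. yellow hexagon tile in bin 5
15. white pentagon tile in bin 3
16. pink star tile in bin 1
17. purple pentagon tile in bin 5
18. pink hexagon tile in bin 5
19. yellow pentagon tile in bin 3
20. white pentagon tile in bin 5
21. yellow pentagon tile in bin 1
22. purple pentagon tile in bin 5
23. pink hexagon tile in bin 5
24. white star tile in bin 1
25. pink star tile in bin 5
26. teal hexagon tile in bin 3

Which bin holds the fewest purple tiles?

bin 3

Counts by bin (restricted to purple tiles): bin 5→4, bin 1→1, bin 3→0.
The minimum is 0, held uniquely by bin 3.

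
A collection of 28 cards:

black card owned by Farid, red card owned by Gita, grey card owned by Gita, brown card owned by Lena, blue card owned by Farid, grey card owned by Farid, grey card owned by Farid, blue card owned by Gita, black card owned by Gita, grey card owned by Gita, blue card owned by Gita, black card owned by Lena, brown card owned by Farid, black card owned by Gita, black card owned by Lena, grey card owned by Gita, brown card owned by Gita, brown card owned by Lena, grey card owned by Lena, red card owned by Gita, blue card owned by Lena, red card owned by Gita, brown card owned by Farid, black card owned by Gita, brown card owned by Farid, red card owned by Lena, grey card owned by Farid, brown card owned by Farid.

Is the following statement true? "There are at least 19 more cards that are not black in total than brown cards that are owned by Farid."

False

There are 22 cards that are not black.
Count of brown cards owned by Farid: 4.
The claim requires 22 − 4 = 18 ≥ 19, which does not hold.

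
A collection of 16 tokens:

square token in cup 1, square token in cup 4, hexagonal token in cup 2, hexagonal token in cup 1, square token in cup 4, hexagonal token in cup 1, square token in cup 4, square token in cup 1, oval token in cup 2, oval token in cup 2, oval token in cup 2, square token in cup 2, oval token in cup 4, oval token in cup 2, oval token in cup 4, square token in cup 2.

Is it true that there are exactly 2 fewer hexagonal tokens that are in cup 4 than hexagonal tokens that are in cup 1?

True

|hexagonal tokens in cup 4| = 0.
|hexagonal tokens in cup 1| = 2.
The claim requires 2 − 0 (= 2) to equal 2, which holds.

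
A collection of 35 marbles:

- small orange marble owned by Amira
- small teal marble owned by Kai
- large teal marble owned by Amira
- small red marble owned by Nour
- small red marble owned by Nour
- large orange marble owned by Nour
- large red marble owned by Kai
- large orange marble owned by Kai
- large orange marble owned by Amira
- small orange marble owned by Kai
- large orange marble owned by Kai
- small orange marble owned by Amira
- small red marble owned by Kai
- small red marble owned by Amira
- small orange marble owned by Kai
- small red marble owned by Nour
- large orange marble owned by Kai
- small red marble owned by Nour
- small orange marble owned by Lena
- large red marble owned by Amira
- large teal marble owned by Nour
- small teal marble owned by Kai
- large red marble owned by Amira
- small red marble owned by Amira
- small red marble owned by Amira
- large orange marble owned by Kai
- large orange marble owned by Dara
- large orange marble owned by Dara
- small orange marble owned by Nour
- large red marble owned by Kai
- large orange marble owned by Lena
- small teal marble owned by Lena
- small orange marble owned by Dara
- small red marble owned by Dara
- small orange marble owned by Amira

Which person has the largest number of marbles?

Counts by owner: Kai→11, Amira→10, Nour→7, Dara→4, Lena→3.
The maximum is 11, held uniquely by Kai.

Kai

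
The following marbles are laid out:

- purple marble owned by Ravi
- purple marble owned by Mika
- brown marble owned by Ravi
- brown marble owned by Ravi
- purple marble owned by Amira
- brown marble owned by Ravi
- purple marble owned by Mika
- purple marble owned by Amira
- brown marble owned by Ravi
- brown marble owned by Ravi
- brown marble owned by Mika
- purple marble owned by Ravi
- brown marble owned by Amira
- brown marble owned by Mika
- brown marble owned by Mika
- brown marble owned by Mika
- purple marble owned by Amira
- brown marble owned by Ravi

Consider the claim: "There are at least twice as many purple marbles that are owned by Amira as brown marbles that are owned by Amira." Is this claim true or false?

purple marbles owned by Amira: 3.
brown marbles owned by Amira: 1.
The claim requires 3 ≥ 2 × 1 = 2, which holds.

True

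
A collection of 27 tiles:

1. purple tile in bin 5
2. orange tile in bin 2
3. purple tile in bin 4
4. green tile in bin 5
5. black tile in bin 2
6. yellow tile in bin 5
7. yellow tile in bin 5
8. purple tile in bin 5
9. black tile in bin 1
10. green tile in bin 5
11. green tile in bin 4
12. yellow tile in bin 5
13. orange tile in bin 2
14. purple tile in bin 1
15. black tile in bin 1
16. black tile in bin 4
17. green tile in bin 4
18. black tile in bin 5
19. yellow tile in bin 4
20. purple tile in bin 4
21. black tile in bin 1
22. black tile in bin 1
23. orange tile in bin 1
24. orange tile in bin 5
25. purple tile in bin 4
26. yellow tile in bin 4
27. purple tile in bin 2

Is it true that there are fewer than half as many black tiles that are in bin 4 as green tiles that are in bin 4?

False

|black tiles in bin 4| = 1.
|green tiles in bin 4| = 2.
The claim requires 2 × 1 = 2 < 2, which does not hold.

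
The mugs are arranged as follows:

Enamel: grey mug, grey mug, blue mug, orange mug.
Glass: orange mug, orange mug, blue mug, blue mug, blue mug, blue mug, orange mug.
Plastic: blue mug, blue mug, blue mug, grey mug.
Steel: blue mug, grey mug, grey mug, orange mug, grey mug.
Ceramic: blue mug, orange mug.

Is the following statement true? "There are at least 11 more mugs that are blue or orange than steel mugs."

|mugs that are blue or orange| = 16.
|steel mugs| = 5.
The claim requires 16 − 5 = 11 ≥ 11, which holds.

True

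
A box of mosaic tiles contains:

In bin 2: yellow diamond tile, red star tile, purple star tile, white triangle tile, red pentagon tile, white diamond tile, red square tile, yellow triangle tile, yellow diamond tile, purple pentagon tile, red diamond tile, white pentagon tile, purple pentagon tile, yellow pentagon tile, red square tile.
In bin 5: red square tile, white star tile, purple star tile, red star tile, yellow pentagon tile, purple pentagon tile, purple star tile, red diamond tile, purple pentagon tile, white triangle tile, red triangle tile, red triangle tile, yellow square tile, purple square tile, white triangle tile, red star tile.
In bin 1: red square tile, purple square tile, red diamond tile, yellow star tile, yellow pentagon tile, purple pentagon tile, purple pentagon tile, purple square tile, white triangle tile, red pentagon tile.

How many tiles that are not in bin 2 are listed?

26

Total tiles: 41; with the excluded value: 15; remaining 41 − 15 = 26.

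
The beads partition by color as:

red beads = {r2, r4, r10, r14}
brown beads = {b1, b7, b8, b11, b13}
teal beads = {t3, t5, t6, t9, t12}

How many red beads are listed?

4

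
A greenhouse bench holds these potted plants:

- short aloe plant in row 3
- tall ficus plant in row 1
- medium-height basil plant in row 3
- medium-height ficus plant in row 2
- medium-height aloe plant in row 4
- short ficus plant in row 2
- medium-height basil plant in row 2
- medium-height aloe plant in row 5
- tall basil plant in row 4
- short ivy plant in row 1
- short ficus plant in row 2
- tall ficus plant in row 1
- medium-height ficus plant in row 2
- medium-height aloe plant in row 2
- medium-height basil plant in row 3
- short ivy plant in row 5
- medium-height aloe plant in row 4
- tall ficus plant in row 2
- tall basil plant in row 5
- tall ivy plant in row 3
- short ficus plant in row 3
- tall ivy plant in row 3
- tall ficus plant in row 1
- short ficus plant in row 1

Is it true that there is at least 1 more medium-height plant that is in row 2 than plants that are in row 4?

|medium-height plants in row 2| = 4.
|plants in row 4| = 3.
The claim requires 4 − 3 = 1 ≥ 1, which holds.

True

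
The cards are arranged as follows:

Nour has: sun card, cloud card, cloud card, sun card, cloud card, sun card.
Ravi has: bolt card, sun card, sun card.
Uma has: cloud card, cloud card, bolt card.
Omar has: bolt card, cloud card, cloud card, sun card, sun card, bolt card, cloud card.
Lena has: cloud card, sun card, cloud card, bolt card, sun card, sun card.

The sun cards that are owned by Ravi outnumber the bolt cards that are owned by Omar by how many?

0

sun cards owned by Ravi: 2.
bolt cards owned by Omar: 2.
2 − 2 = 0.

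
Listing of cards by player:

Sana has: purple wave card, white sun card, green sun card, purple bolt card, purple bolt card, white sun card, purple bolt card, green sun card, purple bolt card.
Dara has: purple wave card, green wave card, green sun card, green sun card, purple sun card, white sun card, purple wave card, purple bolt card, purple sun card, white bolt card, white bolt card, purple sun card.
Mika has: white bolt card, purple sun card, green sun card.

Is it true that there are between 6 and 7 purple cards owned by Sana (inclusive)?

Count of purple cards owned by Sana: 5.
The claim requires 6 ≤ 5 ≤ 7, which does not hold.

False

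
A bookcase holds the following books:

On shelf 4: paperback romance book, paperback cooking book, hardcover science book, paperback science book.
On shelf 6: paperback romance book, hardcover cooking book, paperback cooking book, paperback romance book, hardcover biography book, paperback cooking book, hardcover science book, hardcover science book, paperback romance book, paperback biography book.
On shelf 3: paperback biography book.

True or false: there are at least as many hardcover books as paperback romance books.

True

|hardcover books| = 5.
|paperback romance books| = 4.
The claim requires 5 ≥ 4, which holds.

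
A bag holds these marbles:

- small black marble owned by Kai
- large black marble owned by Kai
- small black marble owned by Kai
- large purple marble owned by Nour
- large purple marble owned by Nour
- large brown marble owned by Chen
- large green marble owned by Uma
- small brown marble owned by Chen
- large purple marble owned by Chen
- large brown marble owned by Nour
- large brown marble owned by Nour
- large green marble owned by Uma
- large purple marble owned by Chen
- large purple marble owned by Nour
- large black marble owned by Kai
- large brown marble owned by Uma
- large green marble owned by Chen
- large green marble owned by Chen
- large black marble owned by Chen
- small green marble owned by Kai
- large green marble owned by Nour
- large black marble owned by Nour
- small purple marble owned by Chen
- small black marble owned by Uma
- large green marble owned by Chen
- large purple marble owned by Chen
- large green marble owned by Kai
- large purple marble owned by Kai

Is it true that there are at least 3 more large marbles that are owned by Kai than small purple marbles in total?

|large marbles owned by Kai| = 4.
|small purple marbles| = 1.
The claim requires 4 − 1 = 3 ≥ 3, which holds.

True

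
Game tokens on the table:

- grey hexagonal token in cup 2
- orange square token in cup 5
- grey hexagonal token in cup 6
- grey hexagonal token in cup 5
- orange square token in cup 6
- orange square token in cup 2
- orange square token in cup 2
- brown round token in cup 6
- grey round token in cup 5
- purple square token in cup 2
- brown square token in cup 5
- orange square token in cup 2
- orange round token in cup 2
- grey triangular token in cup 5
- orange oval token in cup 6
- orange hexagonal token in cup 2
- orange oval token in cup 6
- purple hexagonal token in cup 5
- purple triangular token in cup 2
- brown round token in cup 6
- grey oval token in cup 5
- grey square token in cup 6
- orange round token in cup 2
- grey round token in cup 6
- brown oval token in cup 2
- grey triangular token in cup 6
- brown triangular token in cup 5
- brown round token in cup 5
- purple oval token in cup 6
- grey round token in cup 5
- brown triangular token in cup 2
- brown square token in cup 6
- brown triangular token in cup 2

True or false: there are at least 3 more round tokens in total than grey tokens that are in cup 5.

True

|round tokens| = 8.
|grey tokens in cup 5| = 5.
The claim requires 8 − 5 = 3 ≥ 3, which holds.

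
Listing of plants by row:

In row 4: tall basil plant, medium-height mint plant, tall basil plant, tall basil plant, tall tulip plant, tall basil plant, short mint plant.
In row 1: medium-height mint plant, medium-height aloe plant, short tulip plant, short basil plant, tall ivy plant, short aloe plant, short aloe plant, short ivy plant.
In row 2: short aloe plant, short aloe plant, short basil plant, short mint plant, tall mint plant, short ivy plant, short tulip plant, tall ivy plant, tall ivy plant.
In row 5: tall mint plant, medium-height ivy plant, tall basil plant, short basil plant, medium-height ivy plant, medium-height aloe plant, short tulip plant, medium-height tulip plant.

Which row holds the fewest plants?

row 4

Counts by row: row 2→9, row 1→8, row 5→8, row 4→7.
The minimum is 7, held uniquely by row 4.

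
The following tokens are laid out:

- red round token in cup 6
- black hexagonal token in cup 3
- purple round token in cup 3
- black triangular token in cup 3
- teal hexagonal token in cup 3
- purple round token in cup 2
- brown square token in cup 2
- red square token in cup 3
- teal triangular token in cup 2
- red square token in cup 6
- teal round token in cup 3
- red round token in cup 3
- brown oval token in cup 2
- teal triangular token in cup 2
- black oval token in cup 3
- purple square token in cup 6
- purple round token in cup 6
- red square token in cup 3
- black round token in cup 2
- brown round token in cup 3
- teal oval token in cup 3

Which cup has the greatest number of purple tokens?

cup 6

Counts by cup (restricted to purple tokens): cup 6→2, cup 3→1, cup 2→1.
The maximum is 2, held uniquely by cup 6.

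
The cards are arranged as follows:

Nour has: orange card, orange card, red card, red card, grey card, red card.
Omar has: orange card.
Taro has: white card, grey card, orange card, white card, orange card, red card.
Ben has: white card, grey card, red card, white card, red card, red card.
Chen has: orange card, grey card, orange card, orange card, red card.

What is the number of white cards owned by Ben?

2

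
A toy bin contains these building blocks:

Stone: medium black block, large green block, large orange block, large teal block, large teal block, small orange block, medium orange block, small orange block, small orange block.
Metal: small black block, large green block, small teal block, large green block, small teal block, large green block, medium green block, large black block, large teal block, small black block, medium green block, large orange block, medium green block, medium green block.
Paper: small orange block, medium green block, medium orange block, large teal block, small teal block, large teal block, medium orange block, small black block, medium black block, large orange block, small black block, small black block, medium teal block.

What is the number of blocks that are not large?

Total blocks: 36; with the excluded value: 13; remaining 36 − 13 = 23.

23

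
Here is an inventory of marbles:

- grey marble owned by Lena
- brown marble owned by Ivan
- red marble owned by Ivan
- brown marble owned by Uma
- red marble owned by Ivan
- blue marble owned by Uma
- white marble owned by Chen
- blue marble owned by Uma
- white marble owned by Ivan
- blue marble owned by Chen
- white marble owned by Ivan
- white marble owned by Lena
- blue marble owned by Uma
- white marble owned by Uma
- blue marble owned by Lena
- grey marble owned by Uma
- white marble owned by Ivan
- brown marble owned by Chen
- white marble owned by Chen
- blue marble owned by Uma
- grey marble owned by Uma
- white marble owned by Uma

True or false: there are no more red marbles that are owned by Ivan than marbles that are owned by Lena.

|red marbles owned by Ivan| = 2.
|marbles owned by Lena| = 3.
The claim requires 2 ≤ 3, which holds.

True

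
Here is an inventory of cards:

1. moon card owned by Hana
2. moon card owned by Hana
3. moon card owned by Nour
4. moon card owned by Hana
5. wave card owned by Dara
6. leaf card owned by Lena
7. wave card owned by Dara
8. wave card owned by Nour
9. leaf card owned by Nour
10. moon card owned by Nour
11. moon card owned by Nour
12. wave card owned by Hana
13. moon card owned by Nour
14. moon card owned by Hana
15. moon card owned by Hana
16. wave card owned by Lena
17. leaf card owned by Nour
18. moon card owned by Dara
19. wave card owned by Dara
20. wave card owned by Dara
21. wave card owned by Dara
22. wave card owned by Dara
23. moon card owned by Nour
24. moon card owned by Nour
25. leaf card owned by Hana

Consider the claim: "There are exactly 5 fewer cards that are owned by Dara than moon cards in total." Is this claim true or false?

True

|cards owned by Dara| = 7.
|moon cards| = 12.
The claim requires 12 − 7 (= 5) to equal 5, which holds.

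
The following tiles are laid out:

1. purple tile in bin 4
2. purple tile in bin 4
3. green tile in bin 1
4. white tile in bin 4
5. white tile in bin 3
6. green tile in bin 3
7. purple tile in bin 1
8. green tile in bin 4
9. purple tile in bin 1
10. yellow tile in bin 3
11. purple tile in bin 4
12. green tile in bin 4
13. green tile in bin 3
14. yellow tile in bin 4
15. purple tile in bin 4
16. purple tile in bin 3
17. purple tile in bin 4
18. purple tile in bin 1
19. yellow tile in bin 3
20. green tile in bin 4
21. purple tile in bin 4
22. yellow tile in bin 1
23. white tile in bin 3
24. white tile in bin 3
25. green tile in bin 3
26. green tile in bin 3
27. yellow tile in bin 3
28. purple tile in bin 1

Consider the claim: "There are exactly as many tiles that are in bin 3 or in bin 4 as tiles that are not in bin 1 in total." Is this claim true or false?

True

tiles in bin 3 or in bin 4: 22.
tiles that are not in bin 1: 22.
The claim requires 22 = 22, which holds.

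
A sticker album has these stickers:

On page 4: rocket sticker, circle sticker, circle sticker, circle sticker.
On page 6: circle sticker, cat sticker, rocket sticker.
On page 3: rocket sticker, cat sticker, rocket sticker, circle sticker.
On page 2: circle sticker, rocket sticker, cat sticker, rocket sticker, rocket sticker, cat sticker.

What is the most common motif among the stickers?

rocket

Counts by motif: rocket 7, circle 6, cat 4.
The maximum is 7, held uniquely by rocket.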